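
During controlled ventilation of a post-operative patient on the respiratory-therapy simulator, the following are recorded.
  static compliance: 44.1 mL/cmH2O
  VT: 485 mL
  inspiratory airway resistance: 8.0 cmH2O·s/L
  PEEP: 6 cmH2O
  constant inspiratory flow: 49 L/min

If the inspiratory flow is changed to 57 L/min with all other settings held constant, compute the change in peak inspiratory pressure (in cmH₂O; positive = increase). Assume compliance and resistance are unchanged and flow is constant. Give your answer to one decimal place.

Flow: 49 L/min ÷ 60 = 0.8167 L/s.
New flow: 57 L/min ÷ 60 = 0.95 L/s.
PIP = Vt/C + R·V̇ + PEEP (constant-flow equation of motion).
Only the resistive term changes: ΔPIP = R × ΔV̇ = 8.0 × (0.95 − 0.8167) = 8.0 × 0.1333 = 1.066 cmH2O.

1.1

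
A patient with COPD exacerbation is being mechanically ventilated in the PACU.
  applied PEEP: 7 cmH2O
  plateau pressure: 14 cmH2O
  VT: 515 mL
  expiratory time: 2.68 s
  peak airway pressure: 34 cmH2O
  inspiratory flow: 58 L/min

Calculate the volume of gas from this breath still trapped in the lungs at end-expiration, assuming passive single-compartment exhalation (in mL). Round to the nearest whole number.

Flow: 58 L/min ÷ 60 = 0.9667 L/s.
R = (PIP − Pplat)/V̇ = (34 − 14) / 0.9667 = 20.0/0.9667 = 20.689 cmH2O·s/L.
C = Vt/(Pplat − PEEP) = 515.0 / (14 − 7) = 515.0/7.0 = 73.571 mL/cmH2O.
τ = R × C = 20.689 × 0.07357 L/cmH2O = 1.522 s.
Fraction remaining = e^(−Te/τ) = e^(−2.68/1.522) = 0.1719.
Trapped volume = 515.0 × 0.1719 = 88.529 mL.

89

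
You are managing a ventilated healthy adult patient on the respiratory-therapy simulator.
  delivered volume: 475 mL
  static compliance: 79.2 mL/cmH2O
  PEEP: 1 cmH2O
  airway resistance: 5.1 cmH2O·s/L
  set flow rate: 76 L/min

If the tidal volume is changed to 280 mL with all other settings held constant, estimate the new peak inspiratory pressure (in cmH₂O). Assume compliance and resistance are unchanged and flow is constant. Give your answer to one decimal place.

11.0

Flow: 76 L/min ÷ 60 = 1.2667 L/s.
PIP = Vt/C + R·V̇ + PEEP (constant-flow equation of motion).
Only the elastic term changes: ΔPIP = ΔVt / C = (280 − 475) / 79.2 = -2.462 cmH2O.
Original PIP = 475/79.2 + 5.1×1.2667 + 1 = 13.458 cmH2O; new PIP = 13.458 + (-2.462) = 10.996 cmH2O.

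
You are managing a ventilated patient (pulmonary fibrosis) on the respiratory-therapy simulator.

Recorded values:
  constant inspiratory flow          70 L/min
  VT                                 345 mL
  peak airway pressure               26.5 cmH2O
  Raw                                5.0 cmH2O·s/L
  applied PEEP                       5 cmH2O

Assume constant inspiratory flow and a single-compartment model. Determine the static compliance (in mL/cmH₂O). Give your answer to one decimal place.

22.0

Flow: 70 L/min ÷ 60 = 1.1667 L/s.
Equation of motion (constant flow): PIP = Vt/C + R·V̇ + PEEP.
Vt/C = PIP − R·V̇ − PEEP = 26.5 − 5.0×1.1667 − 5 = 26.5 − 5.834 − 5 = 15.666 cmH2O.
C = Vt / 15.666 = 345 / 15.666 = 22.022 mL/cmH2O.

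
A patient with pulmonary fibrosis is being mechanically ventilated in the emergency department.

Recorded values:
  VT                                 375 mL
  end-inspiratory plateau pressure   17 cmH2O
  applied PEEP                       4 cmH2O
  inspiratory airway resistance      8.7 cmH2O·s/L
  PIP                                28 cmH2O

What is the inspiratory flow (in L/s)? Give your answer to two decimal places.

1.26

flow = (PIP − Pplat) / Raw = 11.0 / 8.7 = 1.264 L/s.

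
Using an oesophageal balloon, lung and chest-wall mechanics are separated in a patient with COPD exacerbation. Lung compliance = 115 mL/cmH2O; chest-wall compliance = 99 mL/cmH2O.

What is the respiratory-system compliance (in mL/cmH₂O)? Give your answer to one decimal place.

Lung and chest wall are elastances in series: 1/Crs = 1/CL + 1/Ccw.
1/Crs = 1/115 + 1/99 = 0.0188.
Crs = 53.191 mL/cmH2O.

53.2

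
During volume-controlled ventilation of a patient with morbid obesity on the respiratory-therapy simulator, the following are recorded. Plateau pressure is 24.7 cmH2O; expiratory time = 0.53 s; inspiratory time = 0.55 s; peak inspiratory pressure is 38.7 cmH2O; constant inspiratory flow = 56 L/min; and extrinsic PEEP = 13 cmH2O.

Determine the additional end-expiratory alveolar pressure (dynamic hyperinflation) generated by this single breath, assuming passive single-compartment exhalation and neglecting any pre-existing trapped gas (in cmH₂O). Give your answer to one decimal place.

Flow: 56 L/min ÷ 60 = 0.9333 L/s.
Vt = flow × Ti = 0.9333 L/s × 0.55 s × 1000 mL/L = 513.32 mL.
R = (PIP − Pplat)/V̇ = (38.7 − 24.7) / 0.9333 = 14.0/0.9333 = 15.001 cmH2O·s/L.
C = Vt/(Pplat − PEEP) = 513.32 / (24.7 − 13) = 513.32/11.7 = 43.874 mL/cmH2O.
τ = R × C = 15.001 × 0.04387 L/cmH2O = 0.6581 s.
Fraction remaining = e^(−Te/τ) = e^(−0.53/0.6581) = 0.4469; trapped volume = 513.32 × 0.4469 = 229.4 mL.
Additional alveolar pressure from trapping ≈ V_trapped / C = 229.4 / 43.874 = 5.229 cmH2O.

5.2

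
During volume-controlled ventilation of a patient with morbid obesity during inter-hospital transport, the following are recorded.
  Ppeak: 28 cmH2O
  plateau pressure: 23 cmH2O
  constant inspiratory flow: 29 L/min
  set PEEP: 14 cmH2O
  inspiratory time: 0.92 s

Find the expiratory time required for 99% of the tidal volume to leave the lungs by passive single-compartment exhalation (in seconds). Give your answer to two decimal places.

2.35

Flow: 29 L/min ÷ 60 = 0.4833 L/s.
Vt = flow × Ti = 0.4833 L/s × 0.92 s × 1000 mL/L = 444.64 mL.
R = (PIP − Pplat)/V̇ = (28 − 23) / 0.4833 = 5.0/0.4833 = 10.346 cmH2O·s/L.
C = Vt/(Pplat − PEEP) = 444.64 / (23 − 14) = 444.64/9.0 = 49.404 mL/cmH2O.
τ = R × C = 10.346 × 0.0494 L/cmH2O = 0.5111 s.
t = −τ·ln(1 − 0.99) = −0.5111·ln(0.01) = 2.354 s.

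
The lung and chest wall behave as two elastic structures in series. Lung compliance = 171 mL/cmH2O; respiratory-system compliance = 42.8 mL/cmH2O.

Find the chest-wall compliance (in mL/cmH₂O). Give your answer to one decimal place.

57.1

1/Ccw = 1/Crs − 1/CL.
1/Ccw = 1/42.8 − 1/171 = 0.01752.
Ccw = 57.078 mL/cmH2O.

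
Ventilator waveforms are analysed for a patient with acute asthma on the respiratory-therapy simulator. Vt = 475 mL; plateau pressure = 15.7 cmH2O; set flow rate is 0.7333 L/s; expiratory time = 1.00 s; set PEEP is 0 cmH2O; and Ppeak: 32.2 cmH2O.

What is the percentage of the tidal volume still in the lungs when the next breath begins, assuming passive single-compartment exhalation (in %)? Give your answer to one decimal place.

R = (PIP − Pplat)/V̇ = (32.2 − 15.7) / 0.7333 = 16.5/0.7333 = 22.501 cmH2O·s/L.
C = Vt/(Pplat − PEEP) = 475.0 / (15.7 − 0) = 475.0/15.7 = 30.255 mL/cmH2O.
τ = R × C = 22.501 × 0.03026 L/cmH2O = 0.6809 s.
Fraction remaining at end-expiration = e^(−Te/τ) = e^(−1.00/0.6809) = 0.2302 → 23.02%.

23.0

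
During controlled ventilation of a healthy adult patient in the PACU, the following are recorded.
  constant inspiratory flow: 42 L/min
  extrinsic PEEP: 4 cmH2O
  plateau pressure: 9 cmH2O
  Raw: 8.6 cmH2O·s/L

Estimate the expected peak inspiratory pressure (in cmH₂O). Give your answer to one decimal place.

15.0

Flow: 42 L/min ÷ 60 = 0.7 L/s.
PIP = Pplat + Raw × flow = 9 + 8.6 × 0.7 = 9 + 6.02 = 15.02 cmH2O.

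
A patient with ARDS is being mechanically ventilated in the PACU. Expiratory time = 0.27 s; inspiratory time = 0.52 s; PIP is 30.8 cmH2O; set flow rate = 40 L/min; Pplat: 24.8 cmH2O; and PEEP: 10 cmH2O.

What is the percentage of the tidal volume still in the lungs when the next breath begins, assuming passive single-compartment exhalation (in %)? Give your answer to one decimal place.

27.8

Flow: 40 L/min ÷ 60 = 0.6667 L/s.
Vt = flow × Ti = 0.6667 L/s × 0.52 s × 1000 mL/L = 346.68 mL.
R = (PIP − Pplat)/V̇ = (30.8 − 24.8) / 0.6667 = 6.0/0.6667 = 9.0 cmH2O·s/L.
C = Vt/(Pplat − PEEP) = 346.68 / (24.8 − 10) = 346.68/14.8 = 23.424 mL/cmH2O.
τ = R × C = 9.0 × 0.02342 L/cmH2O = 0.2108 s.
Fraction remaining at end-expiration = e^(−Te/τ) = e^(−0.27/0.2108) = 0.2778 → 27.78%.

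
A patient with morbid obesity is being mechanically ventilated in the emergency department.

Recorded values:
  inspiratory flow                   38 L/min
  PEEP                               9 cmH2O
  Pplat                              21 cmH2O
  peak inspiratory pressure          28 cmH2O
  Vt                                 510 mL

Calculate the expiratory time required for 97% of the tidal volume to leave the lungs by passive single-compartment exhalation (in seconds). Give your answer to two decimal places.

1.65

Flow: 38 L/min ÷ 60 = 0.6333 L/s.
R = (PIP − Pplat)/V̇ = (28 − 21) / 0.6333 = 7.0/0.6333 = 11.053 cmH2O·s/L.
C = Vt/(Pplat − PEEP) = 510.0 / (21 − 9) = 510.0/12.0 = 42.5 mL/cmH2O.
τ = R × C = 11.053 × 0.0425 L/cmH2O = 0.4698 s.
t = −τ·ln(1 − 0.97) = −0.4698·ln(0.03) = 1.647 s.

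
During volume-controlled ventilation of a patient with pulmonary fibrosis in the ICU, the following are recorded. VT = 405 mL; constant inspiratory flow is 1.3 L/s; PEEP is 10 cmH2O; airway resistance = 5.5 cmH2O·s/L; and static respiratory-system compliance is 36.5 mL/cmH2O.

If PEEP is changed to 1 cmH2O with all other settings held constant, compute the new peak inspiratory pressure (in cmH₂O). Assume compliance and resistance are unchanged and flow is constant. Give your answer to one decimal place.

19.2

PIP = Vt/C + R·V̇ + PEEP (constant-flow equation of motion).
Only the baseline term changes: ΔPIP = ΔPEEP = 1 − 10 = -9.0 cmH2O.
Original PIP = 405/36.5 + 5.5×1.3 + 10 = 28.246 cmH2O; new PIP = 28.246 + (-9.0) = 19.246 cmH2O.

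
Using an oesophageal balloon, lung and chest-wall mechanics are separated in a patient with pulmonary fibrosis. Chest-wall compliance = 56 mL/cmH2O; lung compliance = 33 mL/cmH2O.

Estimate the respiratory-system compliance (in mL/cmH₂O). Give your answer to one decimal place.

20.8

Lung and chest wall are elastances in series: 1/Crs = 1/CL + 1/Ccw.
1/Crs = 1/33 + 1/56 = 0.04816.
Crs = 20.764 mL/cmH2O.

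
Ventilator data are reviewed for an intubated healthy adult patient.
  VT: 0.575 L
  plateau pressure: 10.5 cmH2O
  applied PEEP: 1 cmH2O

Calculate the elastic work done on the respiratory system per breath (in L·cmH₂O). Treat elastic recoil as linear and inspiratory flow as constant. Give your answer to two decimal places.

Elastic work ≈ ½ × (Pplat − PEEP) × Vt = 0.5 × (10.5 − 1) × 0.575 L = 0.5 × 9.5 × 0.575 = 2.731 L·cmH2O.

2.73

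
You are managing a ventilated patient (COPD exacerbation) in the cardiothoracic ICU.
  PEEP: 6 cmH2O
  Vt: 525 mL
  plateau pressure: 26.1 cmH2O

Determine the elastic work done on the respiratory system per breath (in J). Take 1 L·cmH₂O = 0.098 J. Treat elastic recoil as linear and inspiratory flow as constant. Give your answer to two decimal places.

0.52

Elastic work ≈ ½ × (Pplat − PEEP) × Vt = 0.5 × (26.1 − 6) × 0.525 L = 0.5 × 20.1 × 0.525 = 5.276 L·cmH2O.
× 0.098 J/(L·cmH2O) → 0.517 J.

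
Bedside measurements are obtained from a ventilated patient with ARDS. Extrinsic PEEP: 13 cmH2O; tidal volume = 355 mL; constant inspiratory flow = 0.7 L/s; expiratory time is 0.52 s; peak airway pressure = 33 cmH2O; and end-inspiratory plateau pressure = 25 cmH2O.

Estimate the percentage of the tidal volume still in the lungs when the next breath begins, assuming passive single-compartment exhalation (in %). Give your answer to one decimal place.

21.5

R = (PIP − Pplat)/V̇ = (33 − 25) / 0.7 = 8.0/0.7 = 11.429 cmH2O·s/L.
C = Vt/(Pplat − PEEP) = 355.0 / (25 − 13) = 355.0/12.0 = 29.583 mL/cmH2O.
τ = R × C = 11.429 × 0.02958 L/cmH2O = 0.3381 s.
Fraction remaining at end-expiration = e^(−Te/τ) = e^(−0.52/0.3381) = 0.2148 → 21.48%.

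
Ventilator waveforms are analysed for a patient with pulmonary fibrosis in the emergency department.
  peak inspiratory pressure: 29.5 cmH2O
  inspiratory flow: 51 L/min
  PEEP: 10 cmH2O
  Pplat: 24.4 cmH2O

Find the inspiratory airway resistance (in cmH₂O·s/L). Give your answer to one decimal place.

Flow: 51 L/min ÷ 60 = 0.85 L/s.
Raw = (PIP − Pplat) / flow = (29.5 − 24.4) / 0.85 = 5.1 / 0.85 = 6.0 cmH2O·s/L.

6.0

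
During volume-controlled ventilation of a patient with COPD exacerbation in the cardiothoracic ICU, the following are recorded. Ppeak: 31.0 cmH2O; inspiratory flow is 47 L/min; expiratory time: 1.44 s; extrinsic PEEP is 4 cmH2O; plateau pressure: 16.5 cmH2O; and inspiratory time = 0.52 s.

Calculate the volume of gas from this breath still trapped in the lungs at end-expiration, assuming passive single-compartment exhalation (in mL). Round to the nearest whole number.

Flow: 47 L/min ÷ 60 = 0.7833 L/s.
Vt = flow × Ti = 0.7833 L/s × 0.52 s × 1000 mL/L = 407.32 mL.
R = (PIP − Pplat)/V̇ = (31.0 − 16.5) / 0.7833 = 14.5/0.7833 = 18.511 cmH2O·s/L.
C = Vt/(Pplat − PEEP) = 407.32 / (16.5 − 4) = 407.32/12.5 = 32.586 mL/cmH2O.
τ = R × C = 18.511 × 0.03259 L/cmH2O = 0.6033 s.
Fraction remaining = e^(−Te/τ) = e^(−1.44/0.6033) = 0.09192.
Trapped volume = 407.32 × 0.09192 = 37.441 mL.

37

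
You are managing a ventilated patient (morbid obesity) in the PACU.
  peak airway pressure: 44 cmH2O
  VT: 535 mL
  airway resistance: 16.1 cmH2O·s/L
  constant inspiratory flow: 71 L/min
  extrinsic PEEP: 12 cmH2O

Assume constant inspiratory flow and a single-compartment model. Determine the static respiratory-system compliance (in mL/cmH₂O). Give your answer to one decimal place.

41.3

Flow: 71 L/min ÷ 60 = 1.1833 L/s.
Equation of motion (constant flow): PIP = Vt/C + R·V̇ + PEEP.
Vt/C = PIP − R·V̇ − PEEP = 44 − 16.1×1.1833 − 12 = 44 − 19.051 − 12 = 12.949 cmH2O.
C = Vt / 12.949 = 535 / 12.949 = 41.316 mL/cmH2O.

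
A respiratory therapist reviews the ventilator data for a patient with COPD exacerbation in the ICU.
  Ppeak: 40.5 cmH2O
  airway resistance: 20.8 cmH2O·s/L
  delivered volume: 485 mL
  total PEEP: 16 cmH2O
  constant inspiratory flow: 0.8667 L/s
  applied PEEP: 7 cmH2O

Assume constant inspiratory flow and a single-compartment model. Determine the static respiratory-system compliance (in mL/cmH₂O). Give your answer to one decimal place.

Total PEEP = 16 cmH2O (set 7 + intrinsic 9); this is the baseline alveolar pressure.
Equation of motion (constant flow): PIP = Vt/C + R·V̇ + PEEP.
Vt/C = PIP − R·V̇ − PEEP = 40.5 − 20.8×0.8667 − 16 = 40.5 − 18.027 − 16 = 6.473 cmH2O.
C = Vt / 6.473 = 485 / 6.473 = 74.927 mL/cmH2O.

74.9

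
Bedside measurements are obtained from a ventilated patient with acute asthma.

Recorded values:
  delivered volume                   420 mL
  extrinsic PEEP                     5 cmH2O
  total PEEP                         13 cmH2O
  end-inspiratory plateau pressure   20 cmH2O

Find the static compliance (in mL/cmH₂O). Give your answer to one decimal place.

60.0

End-expiratory occlusion gives total PEEP = 13 cmH2O (intrinsic PEEP = 13 − 5 = 8). Use total PEEP for the elastic gradient.
Cstat = Vt / (Pplat − PEEPtotal) = 420 / (20 − 13) = 420 / 7.0 = 60.0 mL/cmH2O.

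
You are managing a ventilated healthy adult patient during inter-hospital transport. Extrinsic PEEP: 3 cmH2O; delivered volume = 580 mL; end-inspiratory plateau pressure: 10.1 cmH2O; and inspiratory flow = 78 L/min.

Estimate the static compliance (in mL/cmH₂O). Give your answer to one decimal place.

81.7

Cstat = Vt / (Pplat − PEEP) = 580 / (10.1 − 3) = 580 / 7.1 = 81.69 mL/cmH2O.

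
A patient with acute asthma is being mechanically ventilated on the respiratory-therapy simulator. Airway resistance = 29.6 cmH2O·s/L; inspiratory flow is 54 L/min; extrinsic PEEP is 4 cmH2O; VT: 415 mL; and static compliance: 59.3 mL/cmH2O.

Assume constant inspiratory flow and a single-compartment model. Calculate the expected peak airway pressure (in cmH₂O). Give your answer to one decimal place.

Flow: 54 L/min ÷ 60 = 0.9 L/s.
Equation of motion (constant flow): PIP = Vt/C + R·V̇ + PEEP.
PIP = 415/59.3 + 29.6×0.9 + 4 = 6.998 + 26.64 + 4 = 37.638 cmH2O.

37.6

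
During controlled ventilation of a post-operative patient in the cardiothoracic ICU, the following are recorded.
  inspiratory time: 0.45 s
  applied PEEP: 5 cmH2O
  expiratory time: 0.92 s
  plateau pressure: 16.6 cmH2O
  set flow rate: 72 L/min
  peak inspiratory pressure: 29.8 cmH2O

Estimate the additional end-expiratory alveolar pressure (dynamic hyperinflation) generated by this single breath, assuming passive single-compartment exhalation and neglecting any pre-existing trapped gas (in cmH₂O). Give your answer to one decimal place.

1.9

Flow: 72 L/min ÷ 60 = 1.2 L/s.
Vt = flow × Ti = 1.2 L/s × 0.45 s × 1000 mL/L = 540.0 mL.
R = (PIP − Pplat)/V̇ = (29.8 − 16.6) / 1.2 = 13.2/1.2 = 11.0 cmH2O·s/L.
C = Vt/(Pplat − PEEP) = 540.0 / (16.6 − 5) = 540.0/11.6 = 46.552 mL/cmH2O.
τ = R × C = 11.0 × 0.04655 L/cmH2O = 0.5121 s.
Fraction remaining = e^(−Te/τ) = e^(−0.92/0.5121) = 0.1659; trapped volume = 540.0 × 0.1659 = 89.586 mL.
Additional alveolar pressure from trapping ≈ V_trapped / C = 89.586 / 46.552 = 1.924 cmH2O.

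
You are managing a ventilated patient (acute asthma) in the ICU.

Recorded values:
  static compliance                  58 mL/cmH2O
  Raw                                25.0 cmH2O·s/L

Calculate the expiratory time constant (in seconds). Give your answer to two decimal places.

1.45

τ = R × C = 25.0 × 58 mL/cmH2O = 25.0 × 0.058 L/cmH2O = 1.45 s.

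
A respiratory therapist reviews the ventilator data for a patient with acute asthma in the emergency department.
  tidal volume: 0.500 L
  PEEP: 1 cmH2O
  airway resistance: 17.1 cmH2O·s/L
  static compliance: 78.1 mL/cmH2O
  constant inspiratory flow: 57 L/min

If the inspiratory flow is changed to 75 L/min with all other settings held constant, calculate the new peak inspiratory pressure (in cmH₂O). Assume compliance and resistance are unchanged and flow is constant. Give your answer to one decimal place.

Flow: 57 L/min ÷ 60 = 0.95 L/s.
New flow: 75 L/min ÷ 60 = 1.25 L/s.
PIP = Vt/C + R·V̇ + PEEP (constant-flow equation of motion).
Only the resistive term changes: ΔPIP = R × ΔV̇ = 17.1 × (1.25 − 0.95) = 17.1 × 0.3 = 5.13 cmH2O.
Original PIP = 500/78.1 + 17.1×0.95 + 1 = 23.647 cmH2O; new PIP = 23.647 + (5.13) = 28.777 cmH2O.

28.8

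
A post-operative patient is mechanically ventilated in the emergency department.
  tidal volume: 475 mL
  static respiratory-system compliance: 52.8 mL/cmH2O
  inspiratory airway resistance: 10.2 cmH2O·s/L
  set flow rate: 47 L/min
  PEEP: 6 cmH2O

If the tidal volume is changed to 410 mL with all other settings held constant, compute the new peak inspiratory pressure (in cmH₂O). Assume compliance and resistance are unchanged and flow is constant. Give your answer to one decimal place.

21.8

Flow: 47 L/min ÷ 60 = 0.7833 L/s.
PIP = Vt/C + R·V̇ + PEEP (constant-flow equation of motion).
Only the elastic term changes: ΔPIP = ΔVt / C = (410 − 475) / 52.8 = -1.231 cmH2O.
Original PIP = 475/52.8 + 10.2×0.7833 + 6 = 22.986 cmH2O; new PIP = 22.986 + (-1.231) = 21.755 cmH2O.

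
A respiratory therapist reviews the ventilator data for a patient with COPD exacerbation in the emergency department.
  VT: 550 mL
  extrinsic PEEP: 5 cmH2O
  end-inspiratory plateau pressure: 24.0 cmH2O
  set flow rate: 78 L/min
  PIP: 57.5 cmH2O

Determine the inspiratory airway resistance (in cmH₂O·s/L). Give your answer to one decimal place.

Flow: 78 L/min ÷ 60 = 1.3 L/s.
Raw = (PIP − Pplat) / flow = (57.5 − 24.0) / 1.3 = 33.5 / 1.3 = 25.769 cmH2O·s/L.

25.8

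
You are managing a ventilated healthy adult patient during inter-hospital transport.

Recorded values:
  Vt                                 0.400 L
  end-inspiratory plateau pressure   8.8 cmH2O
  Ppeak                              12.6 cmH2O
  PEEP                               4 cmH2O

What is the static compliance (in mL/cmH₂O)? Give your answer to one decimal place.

83.3

Cstat = Vt / (Pplat − PEEP) = 400 / (8.8 − 4) = 400 / 4.8 = 83.333 mL/cmH2O.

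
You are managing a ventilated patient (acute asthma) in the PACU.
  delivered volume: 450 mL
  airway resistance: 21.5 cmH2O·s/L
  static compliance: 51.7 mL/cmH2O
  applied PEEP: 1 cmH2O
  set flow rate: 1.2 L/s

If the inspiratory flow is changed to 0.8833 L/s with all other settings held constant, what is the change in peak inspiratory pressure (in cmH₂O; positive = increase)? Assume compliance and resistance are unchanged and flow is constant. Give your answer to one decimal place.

PIP = Vt/C + R·V̇ + PEEP (constant-flow equation of motion).
Only the resistive term changes: ΔPIP = R × ΔV̇ = 21.5 × (0.8833 − 1.2) = 21.5 × -0.3167 = -6.809 cmH2O.

-6.8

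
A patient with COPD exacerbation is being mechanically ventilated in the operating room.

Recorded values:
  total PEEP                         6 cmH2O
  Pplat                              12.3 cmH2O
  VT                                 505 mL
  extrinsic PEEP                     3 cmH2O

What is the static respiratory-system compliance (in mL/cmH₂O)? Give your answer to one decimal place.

80.2

End-expiratory occlusion gives total PEEP = 6 cmH2O (intrinsic PEEP = 6 − 3 = 3). Use total PEEP for the elastic gradient.
Cstat = Vt / (Pplat − PEEPtotal) = 505 / (12.3 − 6) = 505 / 6.3 = 80.159 mL/cmH2O.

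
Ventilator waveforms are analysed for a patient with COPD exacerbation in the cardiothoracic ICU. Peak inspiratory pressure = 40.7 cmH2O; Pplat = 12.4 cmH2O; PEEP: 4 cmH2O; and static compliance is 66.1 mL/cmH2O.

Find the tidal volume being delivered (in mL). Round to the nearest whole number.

555

Vt = Cstat × (Pplat − PEEP) = 66.1 × (12.4 − 4) = 66.1 × 8.4 = 555.24 mL.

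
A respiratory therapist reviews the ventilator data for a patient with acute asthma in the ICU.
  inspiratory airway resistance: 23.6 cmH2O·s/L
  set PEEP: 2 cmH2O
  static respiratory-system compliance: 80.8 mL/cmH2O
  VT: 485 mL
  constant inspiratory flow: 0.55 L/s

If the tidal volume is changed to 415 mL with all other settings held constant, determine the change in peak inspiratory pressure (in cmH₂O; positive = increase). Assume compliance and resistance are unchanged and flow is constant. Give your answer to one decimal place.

PIP = Vt/C + R·V̇ + PEEP (constant-flow equation of motion).
Only the elastic term changes: ΔPIP = ΔVt / C = (415 − 485) / 80.8 = -0.8663 cmH2O.

-0.9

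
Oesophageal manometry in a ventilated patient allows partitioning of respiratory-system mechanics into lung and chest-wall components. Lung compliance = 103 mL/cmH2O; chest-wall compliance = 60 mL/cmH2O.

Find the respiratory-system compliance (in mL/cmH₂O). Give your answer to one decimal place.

Lung and chest wall are elastances in series: 1/Crs = 1/CL + 1/Ccw.
1/Crs = 1/103 + 1/60 = 0.02638.
Crs = 37.908 mL/cmH2O.

37.9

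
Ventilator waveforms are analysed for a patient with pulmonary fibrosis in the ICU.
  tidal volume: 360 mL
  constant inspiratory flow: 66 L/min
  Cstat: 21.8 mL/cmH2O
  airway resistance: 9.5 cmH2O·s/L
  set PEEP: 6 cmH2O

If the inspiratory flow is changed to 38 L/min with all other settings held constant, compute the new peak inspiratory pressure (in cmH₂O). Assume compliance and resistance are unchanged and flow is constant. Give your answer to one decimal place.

28.5

Flow: 66 L/min ÷ 60 = 1.1 L/s.
New flow: 38 L/min ÷ 60 = 0.6333 L/s.
PIP = Vt/C + R·V̇ + PEEP (constant-flow equation of motion).
Only the resistive term changes: ΔPIP = R × ΔV̇ = 9.5 × (0.6333 − 1.1) = 9.5 × -0.4667 = -4.434 cmH2O.
Original PIP = 360/21.8 + 9.5×1.1 + 6 = 32.964 cmH2O; new PIP = 32.964 + (-4.434) = 28.53 cmH2O.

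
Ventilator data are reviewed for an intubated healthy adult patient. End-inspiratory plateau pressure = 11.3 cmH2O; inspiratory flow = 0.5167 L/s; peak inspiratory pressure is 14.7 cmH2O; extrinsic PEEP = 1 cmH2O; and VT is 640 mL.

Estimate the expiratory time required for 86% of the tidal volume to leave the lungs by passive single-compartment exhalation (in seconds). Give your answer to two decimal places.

0.80

R = (PIP − Pplat)/V̇ = (14.7 − 11.3) / 0.5167 = 3.4/0.5167 = 6.58 cmH2O·s/L.
C = Vt/(Pplat − PEEP) = 640.0 / (11.3 − 1) = 640.0/10.3 = 62.136 mL/cmH2O.
τ = R × C = 6.58 × 0.06214 L/cmH2O = 0.4089 s.
t = −τ·ln(1 − 0.86) = −0.4089·ln(0.14) = 0.8039 s.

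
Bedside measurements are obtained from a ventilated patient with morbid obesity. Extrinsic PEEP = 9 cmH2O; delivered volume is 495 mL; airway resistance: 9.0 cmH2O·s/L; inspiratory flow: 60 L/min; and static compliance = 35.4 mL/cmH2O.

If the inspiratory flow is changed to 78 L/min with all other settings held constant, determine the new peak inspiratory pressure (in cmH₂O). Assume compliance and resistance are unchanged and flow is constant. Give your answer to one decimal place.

Flow: 60 L/min ÷ 60 = 1 L/s.
New flow: 78 L/min ÷ 60 = 1.3 L/s.
PIP = Vt/C + R·V̇ + PEEP (constant-flow equation of motion).
Only the resistive term changes: ΔPIP = R × ΔV̇ = 9.0 × (1.3 − 1) = 9.0 × 0.3 = 2.7 cmH2O.
Original PIP = 495/35.4 + 9.0×1 + 9 = 31.983 cmH2O; new PIP = 31.983 + (2.7) = 34.683 cmH2O.

34.7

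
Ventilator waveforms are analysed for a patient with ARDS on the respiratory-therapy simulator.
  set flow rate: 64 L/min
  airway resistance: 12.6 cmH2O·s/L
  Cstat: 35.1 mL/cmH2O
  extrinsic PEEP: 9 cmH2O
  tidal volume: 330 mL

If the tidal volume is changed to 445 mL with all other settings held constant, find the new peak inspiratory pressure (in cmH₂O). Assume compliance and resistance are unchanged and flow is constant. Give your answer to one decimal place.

Flow: 64 L/min ÷ 60 = 1.0667 L/s.
PIP = Vt/C + R·V̇ + PEEP (constant-flow equation of motion).
Only the elastic term changes: ΔPIP = ΔVt / C = (445 − 330) / 35.1 = 3.276 cmH2O.
Original PIP = 330/35.1 + 12.6×1.0667 + 9 = 31.842 cmH2O; new PIP = 31.842 + (3.276) = 35.118 cmH2O.

35.1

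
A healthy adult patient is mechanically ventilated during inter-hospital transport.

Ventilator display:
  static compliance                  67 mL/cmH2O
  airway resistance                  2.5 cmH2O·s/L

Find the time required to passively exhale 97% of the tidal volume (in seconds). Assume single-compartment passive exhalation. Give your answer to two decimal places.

0.59

τ = R × C = 2.5 × 67 mL/cmH2O = 2.5 × 0.067 L/cmH2O = 0.1675 s.
Exhaled fraction f = 1 − e^(−t/τ) → t = −τ·ln(1 − f) = −0.1675·ln(0.03) = 0.5873 s.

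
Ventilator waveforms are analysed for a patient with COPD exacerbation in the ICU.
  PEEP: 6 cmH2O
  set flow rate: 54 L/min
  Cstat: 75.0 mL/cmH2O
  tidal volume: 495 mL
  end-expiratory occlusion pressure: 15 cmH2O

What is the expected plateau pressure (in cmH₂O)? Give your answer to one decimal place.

End-expiratory occlusion gives total PEEP = 15 cmH2O (intrinsic PEEP = 15 − 6 = 9). Use total PEEP for the elastic gradient.
Pplat = PEEPtotal + Vt / Cstat = 15 + 495 / 75.0 = 15 + 6.6 = 21.6 cmH2O.

21.6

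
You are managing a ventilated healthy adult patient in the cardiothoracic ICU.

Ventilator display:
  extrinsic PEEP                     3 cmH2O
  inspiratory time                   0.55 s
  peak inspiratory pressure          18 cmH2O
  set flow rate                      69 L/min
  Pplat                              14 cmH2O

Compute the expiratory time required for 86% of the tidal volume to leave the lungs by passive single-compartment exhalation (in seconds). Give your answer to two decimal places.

Flow: 69 L/min ÷ 60 = 1.15 L/s.
Vt = flow × Ti = 1.15 L/s × 0.55 s × 1000 mL/L = 632.5 mL.
R = (PIP − Pplat)/V̇ = (18 − 14) / 1.15 = 4.0/1.15 = 3.478 cmH2O·s/L.
C = Vt/(Pplat − PEEP) = 632.5 / (14 − 3) = 632.5/11.0 = 57.5 mL/cmH2O.
τ = R × C = 3.478 × 0.0575 L/cmH2O = 0.2 s.
t = −τ·ln(1 − 0.86) = −0.2·ln(0.14) = 0.3932 s.

0.39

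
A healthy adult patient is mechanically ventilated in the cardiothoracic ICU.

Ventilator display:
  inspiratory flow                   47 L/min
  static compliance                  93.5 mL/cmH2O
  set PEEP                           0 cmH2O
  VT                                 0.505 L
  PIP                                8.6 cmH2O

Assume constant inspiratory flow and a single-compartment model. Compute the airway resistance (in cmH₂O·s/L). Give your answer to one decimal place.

Flow: 47 L/min ÷ 60 = 0.7833 L/s.
Equation of motion (constant flow): PIP = Vt/C + R·V̇ + PEEP.
R·V̇ = PIP − Vt/C − PEEP = 8.6 − 505/93.5 − 0 = 8.6 − 5.401 − 0 = 3.199 cmH2O.
R = 3.199 / 0.7833 = 4.084 cmH2O·s/L.

4.1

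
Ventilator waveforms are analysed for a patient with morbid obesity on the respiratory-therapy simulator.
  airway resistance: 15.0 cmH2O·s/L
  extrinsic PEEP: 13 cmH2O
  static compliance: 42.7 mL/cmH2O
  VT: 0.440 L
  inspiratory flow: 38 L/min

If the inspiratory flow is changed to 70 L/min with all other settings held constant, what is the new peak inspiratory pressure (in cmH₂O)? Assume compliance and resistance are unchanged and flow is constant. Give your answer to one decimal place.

40.8

Flow: 38 L/min ÷ 60 = 0.6333 L/s.
New flow: 70 L/min ÷ 60 = 1.1667 L/s.
PIP = Vt/C + R·V̇ + PEEP (constant-flow equation of motion).
Only the resistive term changes: ΔPIP = R × ΔV̇ = 15.0 × (1.1667 − 0.6333) = 15.0 × 0.5334 = 8.001 cmH2O.
Original PIP = 440/42.7 + 15.0×0.6333 + 13 = 32.804 cmH2O; new PIP = 32.804 + (8.001) = 40.805 cmH2O.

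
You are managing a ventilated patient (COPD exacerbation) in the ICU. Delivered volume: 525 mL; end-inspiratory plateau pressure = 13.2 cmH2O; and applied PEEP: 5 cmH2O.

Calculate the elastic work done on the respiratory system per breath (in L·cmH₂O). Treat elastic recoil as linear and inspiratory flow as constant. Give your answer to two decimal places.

Elastic work ≈ ½ × (Pplat − PEEP) × Vt = 0.5 × (13.2 − 5) × 0.525 L = 0.5 × 8.2 × 0.525 = 2.153 L·cmH2O.

2.15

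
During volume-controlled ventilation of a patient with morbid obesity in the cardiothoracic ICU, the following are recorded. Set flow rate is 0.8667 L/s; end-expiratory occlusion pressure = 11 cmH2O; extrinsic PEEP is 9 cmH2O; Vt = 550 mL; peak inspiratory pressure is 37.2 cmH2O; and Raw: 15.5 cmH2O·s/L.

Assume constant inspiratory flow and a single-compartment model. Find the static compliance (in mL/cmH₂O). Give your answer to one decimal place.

43.1

Total PEEP = 11 cmH2O (set 9 + intrinsic 2); this is the baseline alveolar pressure.
Equation of motion (constant flow): PIP = Vt/C + R·V̇ + PEEP.
Vt/C = PIP − R·V̇ − PEEP = 37.2 − 15.5×0.8667 − 11 = 37.2 − 13.434 − 11 = 12.766 cmH2O.
C = Vt / 12.766 = 550 / 12.766 = 43.083 mL/cmH2O.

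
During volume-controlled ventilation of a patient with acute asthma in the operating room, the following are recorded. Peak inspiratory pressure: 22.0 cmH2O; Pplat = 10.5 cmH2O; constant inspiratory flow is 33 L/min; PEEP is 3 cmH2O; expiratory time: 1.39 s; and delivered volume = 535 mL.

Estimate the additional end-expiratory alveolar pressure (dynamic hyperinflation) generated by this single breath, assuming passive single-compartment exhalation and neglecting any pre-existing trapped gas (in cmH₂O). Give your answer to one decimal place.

Flow: 33 L/min ÷ 60 = 0.55 L/s.
R = (PIP − Pplat)/V̇ = (22.0 − 10.5) / 0.55 = 11.5/0.55 = 20.909 cmH2O·s/L.
C = Vt/(Pplat − PEEP) = 535.0 / (10.5 − 3) = 535.0/7.5 = 71.333 mL/cmH2O.
τ = R × C = 20.909 × 0.07133 L/cmH2O = 1.491 s.
Fraction remaining = e^(−Te/τ) = e^(−1.39/1.491) = 0.3937; trapped volume = 535.0 × 0.3937 = 210.63 mL.
Additional alveolar pressure from trapping ≈ V_trapped / C = 210.63 / 71.333 = 2.953 cmH2O.

3.0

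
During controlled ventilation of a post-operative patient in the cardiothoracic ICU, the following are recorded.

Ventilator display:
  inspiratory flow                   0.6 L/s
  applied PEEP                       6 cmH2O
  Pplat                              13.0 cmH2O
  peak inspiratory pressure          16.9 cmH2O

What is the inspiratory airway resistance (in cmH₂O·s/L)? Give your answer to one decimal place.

6.5

Raw = (PIP − Pplat) / flow = (16.9 − 13.0) / 0.6 = 3.9 / 0.6 = 6.5 cmH2O·s/L.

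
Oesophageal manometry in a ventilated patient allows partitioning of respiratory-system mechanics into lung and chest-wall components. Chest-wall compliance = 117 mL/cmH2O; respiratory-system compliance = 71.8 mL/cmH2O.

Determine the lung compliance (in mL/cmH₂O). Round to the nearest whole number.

186

1/CL = 1/Crs − 1/Ccw.
1/CL = 1/71.8 − 1/117 = 0.005381.
CL = 185.84 mL/cmH2O.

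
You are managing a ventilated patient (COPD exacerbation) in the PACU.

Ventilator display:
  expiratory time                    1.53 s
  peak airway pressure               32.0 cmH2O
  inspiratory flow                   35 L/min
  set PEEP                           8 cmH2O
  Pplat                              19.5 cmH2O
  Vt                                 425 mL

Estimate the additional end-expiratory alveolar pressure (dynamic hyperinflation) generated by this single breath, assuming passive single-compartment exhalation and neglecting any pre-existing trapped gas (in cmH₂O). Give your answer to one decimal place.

Flow: 35 L/min ÷ 60 = 0.5833 L/s.
R = (PIP − Pplat)/V̇ = (32.0 − 19.5) / 0.5833 = 12.5/0.5833 = 21.43 cmH2O·s/L.
C = Vt/(Pplat − PEEP) = 425.0 / (19.5 − 8) = 425.0/11.5 = 36.957 mL/cmH2O.
τ = R × C = 21.43 × 0.03696 L/cmH2O = 0.7921 s.
Fraction remaining = e^(−Te/τ) = e^(−1.53/0.7921) = 0.1449; trapped volume = 425.0 × 0.1449 = 61.583 mL.
Additional alveolar pressure from trapping ≈ V_trapped / C = 61.583 / 36.957 = 1.666 cmH2O.

1.7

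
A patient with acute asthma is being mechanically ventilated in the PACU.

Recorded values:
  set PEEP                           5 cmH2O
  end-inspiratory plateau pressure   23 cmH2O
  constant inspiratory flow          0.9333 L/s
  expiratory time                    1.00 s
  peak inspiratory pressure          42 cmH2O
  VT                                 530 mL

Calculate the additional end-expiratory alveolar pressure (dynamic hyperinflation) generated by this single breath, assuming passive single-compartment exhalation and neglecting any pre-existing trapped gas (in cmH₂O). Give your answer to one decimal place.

3.4

R = (PIP − Pplat)/V̇ = (42 − 23) / 0.9333 = 19.0/0.9333 = 20.358 cmH2O·s/L.
C = Vt/(Pplat − PEEP) = 530.0 / (23 − 5) = 530.0/18.0 = 29.444 mL/cmH2O.
τ = R × C = 20.358 × 0.02944 L/cmH2O = 0.5993 s.
Fraction remaining = e^(−Te/τ) = e^(−1.00/0.5993) = 0.1885; trapped volume = 530.0 × 0.1885 = 99.905 mL.
Additional alveolar pressure from trapping ≈ V_trapped / C = 99.905 / 29.444 = 3.393 cmH2O.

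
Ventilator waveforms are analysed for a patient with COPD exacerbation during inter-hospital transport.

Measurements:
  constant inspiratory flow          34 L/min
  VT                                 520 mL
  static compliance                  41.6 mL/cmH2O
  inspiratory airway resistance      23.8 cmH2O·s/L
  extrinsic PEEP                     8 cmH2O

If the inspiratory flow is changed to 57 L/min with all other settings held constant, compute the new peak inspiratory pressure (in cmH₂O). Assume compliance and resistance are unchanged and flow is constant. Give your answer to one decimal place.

43.1

Flow: 34 L/min ÷ 60 = 0.5667 L/s.
New flow: 57 L/min ÷ 60 = 0.95 L/s.
PIP = Vt/C + R·V̇ + PEEP (constant-flow equation of motion).
Only the resistive term changes: ΔPIP = R × ΔV̇ = 23.8 × (0.95 − 0.5667) = 23.8 × 0.3833 = 9.123 cmH2O.
Original PIP = 520/41.6 + 23.8×0.5667 + 8 = 33.987 cmH2O; new PIP = 33.987 + (9.123) = 43.11 cmH2O.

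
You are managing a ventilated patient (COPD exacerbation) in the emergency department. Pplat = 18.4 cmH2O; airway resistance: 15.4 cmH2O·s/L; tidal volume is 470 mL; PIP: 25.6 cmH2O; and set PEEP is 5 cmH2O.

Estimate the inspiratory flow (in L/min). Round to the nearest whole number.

28

flow = (PIP − Pplat) / Raw = (25.6 − 18.4) / 15.4 = 0.4675 L/s × 60 = 28.05 L/min.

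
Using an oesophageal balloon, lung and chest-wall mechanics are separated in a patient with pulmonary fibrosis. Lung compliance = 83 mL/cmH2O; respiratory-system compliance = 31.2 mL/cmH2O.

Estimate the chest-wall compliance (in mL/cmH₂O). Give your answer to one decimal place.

50.0

1/Ccw = 1/Crs − 1/CL.
1/Ccw = 1/31.2 − 1/83 = 0.02.
Ccw = 50.0 mL/cmH2O.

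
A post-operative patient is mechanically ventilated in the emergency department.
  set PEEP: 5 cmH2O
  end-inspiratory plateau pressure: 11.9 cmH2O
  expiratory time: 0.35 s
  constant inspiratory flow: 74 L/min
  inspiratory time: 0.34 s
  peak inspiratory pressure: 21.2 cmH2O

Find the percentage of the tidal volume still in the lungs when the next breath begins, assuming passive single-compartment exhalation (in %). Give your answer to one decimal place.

Flow: 74 L/min ÷ 60 = 1.2333 L/s.
Vt = flow × Ti = 1.2333 L/s × 0.34 s × 1000 mL/L = 419.32 mL.
R = (PIP − Pplat)/V̇ = (21.2 − 11.9) / 1.2333 = 9.3/1.2333 = 7.541 cmH2O·s/L.
C = Vt/(Pplat − PEEP) = 419.32 / (11.9 − 5) = 419.32/6.9 = 60.771 mL/cmH2O.
τ = R × C = 7.541 × 0.06077 L/cmH2O = 0.4583 s.
Fraction remaining at end-expiration = e^(−Te/τ) = e^(−0.35/0.4583) = 0.4659 → 46.59%.

46.6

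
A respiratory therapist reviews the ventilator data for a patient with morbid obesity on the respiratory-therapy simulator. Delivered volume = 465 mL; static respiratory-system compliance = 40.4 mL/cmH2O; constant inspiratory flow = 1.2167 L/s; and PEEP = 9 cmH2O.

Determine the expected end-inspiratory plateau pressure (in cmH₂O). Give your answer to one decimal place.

Pplat = PEEP + Vt / Cstat = 9 + 465 / 40.4 = 9 + 11.51 = 20.51 cmH2O.

20.5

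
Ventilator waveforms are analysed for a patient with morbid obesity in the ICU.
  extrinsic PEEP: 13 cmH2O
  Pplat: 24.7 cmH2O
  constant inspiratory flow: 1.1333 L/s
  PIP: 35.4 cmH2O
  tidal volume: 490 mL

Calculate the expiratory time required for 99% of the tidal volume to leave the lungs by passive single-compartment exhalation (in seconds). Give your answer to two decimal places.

1.82

R = (PIP − Pplat)/V̇ = (35.4 − 24.7) / 1.1333 = 10.7/1.1333 = 9.441 cmH2O·s/L.
C = Vt/(Pplat − PEEP) = 490.0 / (24.7 − 13) = 490.0/11.7 = 41.88 mL/cmH2O.
τ = R × C = 9.441 × 0.04188 L/cmH2O = 0.3954 s.
t = −τ·ln(1 − 0.99) = −0.3954·ln(0.01) = 1.821 s.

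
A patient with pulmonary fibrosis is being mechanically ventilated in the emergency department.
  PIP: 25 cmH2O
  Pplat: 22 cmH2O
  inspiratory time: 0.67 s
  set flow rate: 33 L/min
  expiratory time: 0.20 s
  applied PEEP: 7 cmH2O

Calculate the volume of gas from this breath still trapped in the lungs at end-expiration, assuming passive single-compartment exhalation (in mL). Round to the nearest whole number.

83

Flow: 33 L/min ÷ 60 = 0.55 L/s.
Vt = flow × Ti = 0.55 L/s × 0.67 s × 1000 mL/L = 368.5 mL.
R = (PIP − Pplat)/V̇ = (25 − 22) / 0.55 = 3.0/0.55 = 5.455 cmH2O·s/L.
C = Vt/(Pplat − PEEP) = 368.5 / (22 − 7) = 368.5/15.0 = 24.567 mL/cmH2O.
τ = R × C = 5.455 × 0.02457 L/cmH2O = 0.134 s.
Fraction remaining = e^(−Te/τ) = e^(−0.20/0.134) = 0.2248.
Trapped volume = 368.5 × 0.2248 = 82.839 mL.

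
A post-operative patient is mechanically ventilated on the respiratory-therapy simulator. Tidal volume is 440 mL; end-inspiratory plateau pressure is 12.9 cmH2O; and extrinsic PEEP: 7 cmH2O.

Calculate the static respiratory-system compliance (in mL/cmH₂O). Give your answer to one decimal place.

Cstat = Vt / (Pplat − PEEP) = 440 / (12.9 − 7) = 440 / 5.9 = 74.576 mL/cmH2O.

74.6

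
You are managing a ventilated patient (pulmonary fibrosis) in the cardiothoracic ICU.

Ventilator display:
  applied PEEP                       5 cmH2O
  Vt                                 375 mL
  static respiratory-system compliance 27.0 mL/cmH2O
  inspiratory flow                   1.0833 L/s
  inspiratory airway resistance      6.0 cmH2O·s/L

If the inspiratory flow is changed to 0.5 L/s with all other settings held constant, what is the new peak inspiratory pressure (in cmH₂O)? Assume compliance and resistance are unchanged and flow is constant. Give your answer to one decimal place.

PIP = Vt/C + R·V̇ + PEEP (constant-flow equation of motion).
Only the resistive term changes: ΔPIP = R × ΔV̇ = 6.0 × (0.5 − 1.0833) = 6.0 × -0.5833 = -3.5 cmH2O.
Original PIP = 375/27.0 + 6.0×1.0833 + 5 = 25.389 cmH2O; new PIP = 25.389 + (-3.5) = 21.889 cmH2O.

21.9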